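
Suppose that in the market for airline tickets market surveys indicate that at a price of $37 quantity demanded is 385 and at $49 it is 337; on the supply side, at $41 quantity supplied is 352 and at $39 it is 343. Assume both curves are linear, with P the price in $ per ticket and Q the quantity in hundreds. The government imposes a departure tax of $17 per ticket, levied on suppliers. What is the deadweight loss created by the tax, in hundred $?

Demand slope: (337 − 385)/(49 − 37) = -4, so Qd = 533 − 4P.
Supply slope: (343 − 352)/(39 − 41) = 4.5, so Qs = 4.5P + 167.5.
Before the tax: set 533 − 4P = 4.5P + 167.5 → P* = $43, Q* = 361.
With the tax collected from suppliers, supply shifts: Qs = 4.5(P − 17) + 167.5.
New equilibrium: buyers pay $52, suppliers receive $35, Q = 325. (Wedge: Pb − Ps = 17.)
Quantity falls by |ΔQ| = |361 − 325| = 36.
DWL = ½ · t · |ΔQ| = ½ · 17 · 36 = $306.

Deadweight loss = $306 hundred.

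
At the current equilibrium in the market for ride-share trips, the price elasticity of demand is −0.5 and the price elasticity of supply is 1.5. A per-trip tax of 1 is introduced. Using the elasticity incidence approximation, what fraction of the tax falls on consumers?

Consumers' share ≈ 0.75.

Incidence ratio: consumers' share ≈ εs / (εs + |εd|) = 1.5 / (1.5 + 0.5) = 0.75.
Supply is the more elastic side, so consumers bear the larger share.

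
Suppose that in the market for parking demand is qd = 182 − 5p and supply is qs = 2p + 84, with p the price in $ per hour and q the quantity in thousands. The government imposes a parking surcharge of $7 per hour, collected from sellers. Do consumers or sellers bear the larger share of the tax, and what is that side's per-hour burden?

Sellers bear the larger share: $5 per hour.

Without the tax, 182 − 5p = 2p + 84 gives 7p = 98, so p* = $14 and q* = 112.
With the tax collected from sellers, supply shifts: qs = 2(p − 7) + 84.
New equilibrium: consumers pay $16, sellers receive $9, q = 102. (Wedge: pb − ps = 7.)
Per-hour burden: consumers $2, sellers $5.
Sellers take the larger share because supply is less price-elastic here (demand slope 5 vs supply slope 2).
The less price-elastic side of the market bears the larger share of a per-unit tax.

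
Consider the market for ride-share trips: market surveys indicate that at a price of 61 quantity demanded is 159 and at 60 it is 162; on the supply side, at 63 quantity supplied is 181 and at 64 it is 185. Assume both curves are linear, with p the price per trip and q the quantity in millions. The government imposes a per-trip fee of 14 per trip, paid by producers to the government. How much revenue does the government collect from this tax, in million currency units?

Tax revenue = 1974 million.

Demand slope: (162 − 159)/(60 − 61) = -3, so qd = 342 − 3p.
Supply slope: (185 − 181)/(64 − 63) = 4, so qs = 4p − 71.
Before the tax: set 342 − 3p = 4p − 71 → p* = 59, q* = 165.
With the tax collected from producers, supply shifts: qs = 4(p − 14) − 71.
Solving gives q = 141 with buyers paying 67 and producers receiving 53 (the 14 wedge).
Revenue = t · Q = 14 · 141 = 1974.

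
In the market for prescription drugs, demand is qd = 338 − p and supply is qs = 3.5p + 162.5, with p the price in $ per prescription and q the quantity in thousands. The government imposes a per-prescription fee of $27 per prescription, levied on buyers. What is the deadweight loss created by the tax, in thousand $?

Deadweight loss = $283.5 thousand.

Without the tax, 338 − p = 3.5p + 162.5 gives 4.5p = 175.5, so p* = $39 and q* = 299.
With the tax collected from buyers, demand (in seller-price terms) shifts: qd = 338 − (p + 27).
Solving gives q = 278 with buyers paying $60 and producers receiving $33 (the $27 wedge).
Quantity falls by |ΔQ| = |299 − 278| = 21.
DWL = ½ · t · |ΔQ| = ½ · 27 · 21 = $283.5.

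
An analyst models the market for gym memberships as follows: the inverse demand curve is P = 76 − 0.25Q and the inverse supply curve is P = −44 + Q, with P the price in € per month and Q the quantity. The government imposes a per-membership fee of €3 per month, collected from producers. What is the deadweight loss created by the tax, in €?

Inverting to Q(P) form: Qd = 304 − 4P; Qs = P + 44.
Before the tax: set 304 − 4P = P + 44 → P* = €52, Q* = 96.
With the tax collected from producers, supply shifts: Qs = (P − 3) + 44.
New equilibrium: buyers pay €52.6, producers receive €49.6, Q = 93.6. (Wedge: Pb − Ps = 3.)
Quantity falls by |ΔQ| = |96 − 93.6| = 2.4.
DWL = ½ · t · |ΔQ| = ½ · 3 · 2.4 = €3.6.

Deadweight loss = €3.6.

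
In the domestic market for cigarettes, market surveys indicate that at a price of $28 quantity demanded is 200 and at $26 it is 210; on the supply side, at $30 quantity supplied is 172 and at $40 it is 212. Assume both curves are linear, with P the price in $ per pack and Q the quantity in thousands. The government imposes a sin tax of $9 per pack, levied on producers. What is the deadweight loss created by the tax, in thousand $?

Demand slope: (210 − 200)/(26 − 28) = -5, so Qd = 340 − 5P.
Supply slope: (212 − 172)/(40 − 30) = 4, so Qs = 4P + 52.
Without the tax, 340 − 5P = 4P + 52 gives 9P = 288, so P* = $32 and Q* = 180.
With the tax collected from producers, supply shifts: Qs = 4(P − 9) + 52.
New equilibrium: consumers pay $36, producers receive $27, Q = 160. (Wedge: Pb − Ps = 9.)
Quantity falls by |ΔQ| = |180 − 160| = 20.
DWL = ½ · t · |ΔQ| = ½ · 9 · 20 = $90.

Deadweight loss = $90 thousand.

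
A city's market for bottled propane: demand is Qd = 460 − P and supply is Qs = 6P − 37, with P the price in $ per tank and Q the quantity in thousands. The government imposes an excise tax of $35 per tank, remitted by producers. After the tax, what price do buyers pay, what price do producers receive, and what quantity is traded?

Buyers pay $101; producers receive $66; quantity = 359.

Without the tax, 460 − P = 6P − 37 gives 7P = 497, so P* = $71 and Q* = 389.
With the tax collected from producers, supply shifts: Qs = 6(P − 35) − 37.
New equilibrium: buyers pay $101, producers receive $66, Q = 359. (Wedge: Pb − Ps = 35.)
The less price-elastic side of the market bears the larger share of a per-unit tax.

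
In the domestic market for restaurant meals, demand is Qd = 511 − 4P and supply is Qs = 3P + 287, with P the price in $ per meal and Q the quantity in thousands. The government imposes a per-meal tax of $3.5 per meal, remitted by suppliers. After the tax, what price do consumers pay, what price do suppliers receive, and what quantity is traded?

Consumers pay $33.5; suppliers receive $30; quantity = 377.

Before the tax: set 511 − 4P = 3P + 287 → P* = $32, Q* = 383.
With the tax collected from suppliers, supply shifts: Qs = 3(P − 3.5) + 287.
New equilibrium: consumers pay $33.5, suppliers receive $30, Q = 377. (Wedge: Pb − Ps = 3.5.)
The less price-elastic side of the market bears the larger share of a per-unit tax.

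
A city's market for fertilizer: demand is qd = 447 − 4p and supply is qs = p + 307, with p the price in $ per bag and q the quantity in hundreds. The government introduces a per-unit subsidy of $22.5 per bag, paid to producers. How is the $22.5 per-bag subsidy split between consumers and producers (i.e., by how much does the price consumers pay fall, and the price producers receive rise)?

Without the subsidy, 447 − 4p = p + 307 gives 5p = 140, so p* = $28 and q* = 335.
With a per-unit subsidy paid to producers, each receives p + 22.5 per unit sold, so supply becomes qs = (p + 22.5) + 307.
Solving gives q = 353 with consumers paying $23.5 and producers receiving $46 (the $22.5 wedge).
Gain to consumers: $4.5; to producers: $18. (They sum to $22.5.)

Consumers gain $4.5 per bag; producers gain $18 per bag.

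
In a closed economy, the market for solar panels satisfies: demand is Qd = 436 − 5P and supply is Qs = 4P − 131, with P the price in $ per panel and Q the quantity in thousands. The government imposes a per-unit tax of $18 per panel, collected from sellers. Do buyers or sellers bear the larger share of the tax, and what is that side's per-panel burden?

Sellers bear the larger share: $10 per panel.

Before the tax: set 436 − 5P = 4P − 131 → P* = $63, Q* = 121.
With the tax collected from sellers, supply shifts: Qs = 4(P − 18) − 131.
New equilibrium: buyers pay $71, sellers receive $53, Q = 81. (Wedge: Pb − Ps = 18.)
Per-panel burden: buyers $8, sellers $10.
Sellers take the larger share because supply is less price-elastic here (demand slope 5 vs supply slope 4).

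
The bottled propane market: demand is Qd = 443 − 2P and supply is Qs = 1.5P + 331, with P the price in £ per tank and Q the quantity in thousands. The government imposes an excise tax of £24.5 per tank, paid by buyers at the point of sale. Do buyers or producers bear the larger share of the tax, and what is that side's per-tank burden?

Before the tax: set 443 − 2P = 1.5P + 331 → P* = £32, Q* = 379.
With the tax collected from buyers, demand (in seller-price terms) shifts: Qd = 443 − 2(P + 24.5).
New equilibrium: buyers pay £42.5, producers receive £18, Q = 358. (Wedge: Pb − Ps = 24.5.)
Per-tank burden: buyers £10.5, producers £14.
Producers take the larger share because supply is less price-elastic here (demand slope 2 vs supply slope 1.5).

Producers bear the larger share: £14 per tank.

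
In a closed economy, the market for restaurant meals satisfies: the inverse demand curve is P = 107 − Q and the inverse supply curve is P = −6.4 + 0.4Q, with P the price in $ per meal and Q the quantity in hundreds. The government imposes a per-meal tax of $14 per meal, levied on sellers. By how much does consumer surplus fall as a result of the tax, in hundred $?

Consumer surplus falls by $760 hundred.

Rewrite in direct form: Qd = 107 − P and Qs = 2.5P + 16.
Before the tax: set 107 − P = 2.5P + 16 → P* = $26, Q* = 81.
With the tax collected from sellers, supply shifts: Qs = 2.5(P − 14) + 16.
New equilibrium: consumers pay $36, sellers receive $22, Q = 71. (Wedge: Pb − Ps = 14.)
ΔCS is the trapezoid between Q = 71 and Q = 81 of height $10: ½ · (81 + 71) · 10 = $760.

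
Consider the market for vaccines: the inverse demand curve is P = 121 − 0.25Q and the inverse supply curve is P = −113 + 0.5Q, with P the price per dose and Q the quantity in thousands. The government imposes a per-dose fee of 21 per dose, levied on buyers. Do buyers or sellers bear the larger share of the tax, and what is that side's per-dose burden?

Sellers bear the larger share: 14 per dose.

Rewrite in direct form: Qd = 484 − 4P and Qs = 2P + 226.
Before the tax: set 484 − 4P = 2P + 226 → P* = 43, Q* = 312.
With the tax collected from buyers, demand (in seller-price terms) shifts: Qd = 484 − 4(P + 21).
New equilibrium: buyers pay 50, sellers receive 29, Q = 284. (Wedge: Pb − Ps = 21.)
Per-dose burden: buyers 7, sellers 14.
Sellers take the larger share because supply is less price-elastic here (demand slope 4 vs supply slope 2).
The less price-elastic side of the market bears the larger share of a per-unit tax.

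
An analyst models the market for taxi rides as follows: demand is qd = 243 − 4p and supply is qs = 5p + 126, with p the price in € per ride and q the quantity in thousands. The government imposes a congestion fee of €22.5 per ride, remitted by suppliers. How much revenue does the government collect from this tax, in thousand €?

Before the tax: set 243 − 4p = 5p + 126 → p* = €13, q* = 191.
With the tax collected from suppliers, supply shifts: qs = 5(p − 22.5) + 126.
Solving gives q = 141 with buyers paying €25.5 and suppliers receiving €3 (the €22.5 wedge).
Revenue = t · Q = 22.5 · 141 = €3172.5.

Tax revenue = €3172.5 thousand.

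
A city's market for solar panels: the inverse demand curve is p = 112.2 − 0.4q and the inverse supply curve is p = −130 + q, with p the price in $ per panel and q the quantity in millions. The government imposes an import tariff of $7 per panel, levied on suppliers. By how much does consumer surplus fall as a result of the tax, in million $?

Consumer surplus falls by $341 million.

Rewrite in direct form: qd = 280.5 − 2.5p and qs = p + 130.
Before the tax: set 280.5 − 2.5p = p + 130 → p* = $43, q* = 173.
With the tax collected from suppliers, supply shifts: qs = (p − 7) + 130.
Solving gives q = 168 with buyers paying $45 and suppliers receiving $38 (the $7 wedge).
ΔCS is the trapezoid between Q = 168 and Q = 173 of height $2: ½ · (173 + 168) · 2 = $341.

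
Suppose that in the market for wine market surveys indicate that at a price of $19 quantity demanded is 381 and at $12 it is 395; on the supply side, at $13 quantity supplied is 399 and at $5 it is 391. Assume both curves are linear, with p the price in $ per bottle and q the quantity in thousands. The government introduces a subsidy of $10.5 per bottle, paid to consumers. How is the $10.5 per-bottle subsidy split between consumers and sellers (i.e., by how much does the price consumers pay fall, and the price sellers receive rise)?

Consumers gain $3.5 per bottle; sellers gain $7 per bottle.

Demand slope: (395 − 381)/(12 − 19) = -2, so qd = 419 − 2p.
Supply slope: (391 − 399)/(5 − 13) = 1, so qs = p + 386.
Before the subsidy: set 419 − 2p = p + 386 → p* = $11, q* = 397.
With a per-unit subsidy paid to consumers, each effectively pays p − 10.5, so demand becomes qd = 419 − 2(p − 10.5).
New equilibrium: consumers pay $7.5, sellers receive $18, q = 404. (Wedge: pb − ps = −10.5.)
Gain to consumers: $3.5; to sellers: $7. (They sum to $10.5.)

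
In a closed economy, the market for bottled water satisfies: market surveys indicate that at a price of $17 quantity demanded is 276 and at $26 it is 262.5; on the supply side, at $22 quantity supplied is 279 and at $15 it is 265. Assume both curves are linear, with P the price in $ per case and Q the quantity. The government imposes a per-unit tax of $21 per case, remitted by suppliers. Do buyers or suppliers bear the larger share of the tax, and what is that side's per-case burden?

Buyers bear the larger share: $12 per case.

Demand slope: (262.5 − 276)/(26 − 17) = -1.5, so Qd = 301.5 − 1.5P.
Supply slope: (265 − 279)/(15 − 22) = 2, so Qs = 2P + 235.
Without the tax, 301.5 − 1.5P = 2P + 235 gives 3.5P = 66.5, so P* = $19 and Q* = 273.
With the tax collected from suppliers, supply shifts: Qs = 2(P − 21) + 235.
New equilibrium: buyers pay $31, suppliers receive $10, Q = 255. (Wedge: Pb − Ps = 21.)
Per-case burden: buyers $12, suppliers $9.
Buyers take the larger share because demand is less price-elastic here (demand slope 1.5 vs supply slope 2).
The less price-elastic side of the market bears the larger share of a per-unit tax.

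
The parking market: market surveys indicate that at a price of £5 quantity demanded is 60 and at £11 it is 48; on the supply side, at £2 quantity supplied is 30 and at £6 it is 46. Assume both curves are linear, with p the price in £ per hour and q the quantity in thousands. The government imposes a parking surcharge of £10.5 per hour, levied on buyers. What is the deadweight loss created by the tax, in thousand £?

Deadweight loss = £73.5 thousand.

Demand slope: (48 − 60)/(11 − 5) = -2, so qd = 70 − 2p.
Supply slope: (46 − 30)/(6 − 2) = 4, so qs = 4p + 22.
Without the tax, 70 − 2p = 4p + 22 gives 6p = 48, so p* = £8 and q* = 54.
With the tax collected from buyers, demand (in seller-price terms) shifts: qd = 70 − 2(p + 10.5).
New equilibrium: buyers pay £15, producers receive £4.5, q = 40. (Wedge: pb − ps = 10.5.)
Quantity falls by |ΔQ| = |54 − 40| = 14.
DWL = ½ · t · |ΔQ| = ½ · 10.5 · 14 = £73.5.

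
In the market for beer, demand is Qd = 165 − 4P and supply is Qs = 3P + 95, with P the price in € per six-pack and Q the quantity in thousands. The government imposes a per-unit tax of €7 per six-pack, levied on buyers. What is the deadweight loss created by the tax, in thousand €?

Before the tax: set 165 − 4P = 3P + 95 → P* = €10, Q* = 125.
With the tax collected from buyers, demand (in seller-price terms) shifts: Qd = 165 − 4(P + 7).
New equilibrium: buyers pay €13, producers receive €6, Q = 113. (Wedge: Pb − Ps = 7.)
Quantity falls by |ΔQ| = |125 − 113| = 12.
DWL = ½ · t · |ΔQ| = ½ · 7 · 12 = €42.

Deadweight loss = €42 thousand.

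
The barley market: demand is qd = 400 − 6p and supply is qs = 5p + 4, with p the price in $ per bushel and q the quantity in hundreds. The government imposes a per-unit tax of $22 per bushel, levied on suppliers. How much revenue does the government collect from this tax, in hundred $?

Tax revenue = $2728 hundred.

Before the tax: set 400 − 6p = 5p + 4 → p* = $36, q* = 184.
With the tax collected from suppliers, supply shifts: qs = 5(p − 22) + 4.
New equilibrium: consumers pay $46, suppliers receive $24, q = 124. (Wedge: pb − ps = 22.)
Revenue = t · Q = 22 · 124 = $2728.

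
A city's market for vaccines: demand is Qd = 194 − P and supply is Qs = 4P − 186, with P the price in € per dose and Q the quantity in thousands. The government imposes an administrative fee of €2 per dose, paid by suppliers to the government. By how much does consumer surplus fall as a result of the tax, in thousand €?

Before the tax: set 194 − P = 4P − 186 → P* = €76, Q* = 118.
With the tax collected from suppliers, supply shifts: Qs = 4(P − 2) − 186.
Solving gives Q = 116.4 with consumers paying €77.6 and suppliers receiving €75.6 (the €2 wedge).
ΔCS is the trapezoid between Q = 116.4 and Q = 118 of height €1.6: ½ · (118 + 116.4) · 1.6 = €187.52.

Consumer surplus falls by €187.52 thousand.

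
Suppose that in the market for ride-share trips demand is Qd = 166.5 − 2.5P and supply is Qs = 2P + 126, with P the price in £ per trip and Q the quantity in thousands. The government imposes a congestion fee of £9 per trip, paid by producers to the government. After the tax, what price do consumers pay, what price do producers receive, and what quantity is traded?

Without the tax, 166.5 − 2.5P = 2P + 126 gives 4.5P = 40.5, so P* = £9 and Q* = 144.
With the tax collected from producers, supply shifts: Qs = 2(P − 9) + 126.
Solving gives Q = 134 with consumers paying £13 and producers receiving £4 (the £9 wedge).

Consumers pay £13; producers receive £4; quantity = 134.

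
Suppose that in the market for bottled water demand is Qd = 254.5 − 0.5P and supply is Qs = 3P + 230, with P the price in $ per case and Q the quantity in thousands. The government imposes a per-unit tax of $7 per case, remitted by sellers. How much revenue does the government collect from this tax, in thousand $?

Tax revenue = $1736 thousand.

Without the tax, 254.5 − 0.5P = 3P + 230 gives 3.5P = 24.5, so P* = $7 and Q* = 251.
With the tax collected from sellers, supply shifts: Qs = 3(P − 7) + 230.
New equilibrium: consumers pay $13, sellers receive $6, Q = 248. (Wedge: Pb − Ps = 7.)
Revenue = t · Q = 7 · 248 = $1736.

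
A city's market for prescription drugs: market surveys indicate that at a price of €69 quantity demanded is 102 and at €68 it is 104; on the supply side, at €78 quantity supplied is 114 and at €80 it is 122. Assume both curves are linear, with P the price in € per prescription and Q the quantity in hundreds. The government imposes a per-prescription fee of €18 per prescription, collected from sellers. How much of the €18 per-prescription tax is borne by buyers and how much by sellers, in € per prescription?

Buyers bear €12 per prescription; sellers bear €6 per prescription.

Demand slope: (104 − 102)/(68 − 69) = -2, so Qd = 240 − 2P.
Supply slope: (122 − 114)/(80 − 78) = 4, so Qs = 4P − 198.
Without the tax, 240 − 2P = 4P − 198 gives 6P = 438, so P* = €73 and Q* = 94.
With the tax collected from sellers, supply shifts: Qs = 4(P − 18) − 198.
Solving gives Q = 70 with buyers paying €85 and sellers receiving €67 (the €18 wedge).
Burden on buyers: €12; on sellers: €6. (They sum to €18.)
The less price-elastic side of the market bears the larger share of a per-unit tax.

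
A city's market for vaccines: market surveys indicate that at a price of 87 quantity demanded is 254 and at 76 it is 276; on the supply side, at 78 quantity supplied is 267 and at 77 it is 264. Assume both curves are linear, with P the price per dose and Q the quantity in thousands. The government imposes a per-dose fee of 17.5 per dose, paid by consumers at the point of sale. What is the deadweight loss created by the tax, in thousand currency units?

Demand slope: (276 − 254)/(76 − 87) = -2, so Qd = 428 − 2P.
Supply slope: (264 − 267)/(77 − 78) = 3, so Qs = 3P + 33.
Without the tax, 428 − 2P = 3P + 33 gives 5P = 395, so P* = 79 and Q* = 270.
With the tax collected from consumers, demand (in seller-price terms) shifts: Qd = 428 − 2(P + 17.5).
New equilibrium: consumers pay 89.5, producers receive 72, Q = 249. (Wedge: Pb − Ps = 17.5.)
Quantity falls by |ΔQ| = |270 − 249| = 21.
DWL = ½ · t · |ΔQ| = ½ · 17.5 · 21 = 183.75.

Deadweight loss = 183.75 thousand.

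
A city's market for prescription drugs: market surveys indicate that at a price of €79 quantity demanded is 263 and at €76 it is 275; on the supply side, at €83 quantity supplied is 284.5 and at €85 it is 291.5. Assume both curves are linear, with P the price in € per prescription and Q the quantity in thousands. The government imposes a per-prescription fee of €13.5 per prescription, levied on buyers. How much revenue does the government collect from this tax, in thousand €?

Demand slope: (275 − 263)/(76 − 79) = -4, so Qd = 579 − 4P.
Supply slope: (291.5 − 284.5)/(85 − 83) = 3.5, so Qs = 3.5P − 6.
Without the tax, 579 − 4P = 3.5P − 6 gives 7.5P = 585, so P* = €78 and Q* = 267.
With the tax collected from buyers, demand (in seller-price terms) shifts: Qd = 579 − 4(P + 13.5).
Solving gives Q = 241.8 with buyers paying €84.3 and producers receiving €70.8 (the €13.5 wedge).
Revenue = t · Q = 13.5 · 241.8 = €3264.3.

Tax revenue = €3264.3 thousand.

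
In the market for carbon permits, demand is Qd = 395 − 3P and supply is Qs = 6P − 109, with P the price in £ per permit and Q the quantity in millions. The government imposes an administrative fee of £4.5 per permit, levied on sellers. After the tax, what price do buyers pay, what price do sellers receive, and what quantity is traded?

Without the tax, 395 − 3P = 6P − 109 gives 9P = 504, so P* = £56 and Q* = 227.
With the tax collected from sellers, supply shifts: Qs = 6(P − 4.5) − 109.
Solving gives Q = 218 with buyers paying £59 and sellers receiving £54.5 (the £4.5 wedge).
The less price-elastic side of the market bears the larger share of a per-unit tax.

Buyers pay £59; sellers receive £54.5; quantity = 218.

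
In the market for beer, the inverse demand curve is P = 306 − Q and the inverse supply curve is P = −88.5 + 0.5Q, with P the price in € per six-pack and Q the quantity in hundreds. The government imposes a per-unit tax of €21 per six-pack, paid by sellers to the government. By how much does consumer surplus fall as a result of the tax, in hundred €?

Inverting to Q(P) form: Qd = 306 − P; Qs = 2P + 177.
Before the tax: set 306 − P = 2P + 177 → P* = €43, Q* = 263.
With the tax collected from sellers, supply shifts: Qs = 2(P − 21) + 177.
Solving gives Q = 249 with buyers paying €57 and sellers receiving €36 (the €21 wedge).
ΔCS is the trapezoid between Q = 249 and Q = 263 of height €14: ½ · (263 + 249) · 14 = €3584.

Consumer surplus falls by €3584 hundred.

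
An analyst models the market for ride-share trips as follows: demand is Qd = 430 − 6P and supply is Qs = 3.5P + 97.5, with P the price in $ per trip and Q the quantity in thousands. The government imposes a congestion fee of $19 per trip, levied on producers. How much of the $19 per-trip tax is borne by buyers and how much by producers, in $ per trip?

Buyers bear $7 per trip; producers bear $12 per trip.

Without the tax, 430 − 6P = 3.5P + 97.5 gives 9.5P = 332.5, so P* = $35 and Q* = 220.
With the tax collected from producers, supply shifts: Qs = 3.5(P − 19) + 97.5.
Solving gives Q = 178 with buyers paying $42 and producers receiving $23 (the $19 wedge).
Burden on buyers: $7; on producers: $12. (They sum to $19.)
The less price-elastic side of the market bears the larger share of a per-unit tax.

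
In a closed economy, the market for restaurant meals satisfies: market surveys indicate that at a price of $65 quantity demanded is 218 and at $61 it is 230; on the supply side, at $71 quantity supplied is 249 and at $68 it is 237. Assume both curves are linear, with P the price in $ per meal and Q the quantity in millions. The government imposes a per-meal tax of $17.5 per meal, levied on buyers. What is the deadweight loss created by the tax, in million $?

Demand slope: (230 − 218)/(61 − 65) = -3, so Qd = 413 − 3P.
Supply slope: (237 − 249)/(68 − 71) = 4, so Qs = 4P − 35.
Without the tax, 413 − 3P = 4P − 35 gives 7P = 448, so P* = $64 and Q* = 221.
With the tax collected from buyers, demand (in seller-price terms) shifts: Qd = 413 − 3(P + 17.5).
New equilibrium: buyers pay $74, producers receive $56.5, Q = 191. (Wedge: Pb − Ps = 17.5.)
Quantity falls by |ΔQ| = |221 − 191| = 30.
DWL = ½ · t · |ΔQ| = ½ · 17.5 · 30 = $262.5.

Deadweight loss = $262.5 million.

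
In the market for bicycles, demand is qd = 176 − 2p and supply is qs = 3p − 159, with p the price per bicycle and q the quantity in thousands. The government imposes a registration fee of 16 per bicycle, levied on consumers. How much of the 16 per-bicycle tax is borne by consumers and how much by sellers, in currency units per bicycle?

Consumers bear 9.6 per bicycle; sellers bear 6.4 per bicycle.

Before the tax: set 176 − 2p = 3p − 159 → p* = 67, q* = 42.
With the tax collected from consumers, demand (in seller-price terms) shifts: qd = 176 − 2(p + 16).
New equilibrium: consumers pay 76.6, sellers receive 60.6, q = 22.8. (Wedge: pb − ps = 16.)
Burden on consumers: 9.6; on sellers: 6.4. (They sum to 16.)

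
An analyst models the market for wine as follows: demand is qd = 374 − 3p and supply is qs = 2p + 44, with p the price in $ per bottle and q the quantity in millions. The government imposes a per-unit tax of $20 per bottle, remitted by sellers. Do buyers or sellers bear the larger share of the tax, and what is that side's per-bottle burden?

Without the tax, 374 − 3p = 2p + 44 gives 5p = 330, so p* = $66 and q* = 176.
With the tax collected from sellers, supply shifts: qs = 2(p − 20) + 44.
New equilibrium: buyers pay $74, sellers receive $54, q = 152. (Wedge: pb − ps = 20.)
Per-bottle burden: buyers $8, sellers $12.
Sellers take the larger share because supply is less price-elastic here (demand slope 3 vs supply slope 2).
The less price-elastic side of the market bears the larger share of a per-unit tax.

Sellers bear the larger share: $12 per bottle.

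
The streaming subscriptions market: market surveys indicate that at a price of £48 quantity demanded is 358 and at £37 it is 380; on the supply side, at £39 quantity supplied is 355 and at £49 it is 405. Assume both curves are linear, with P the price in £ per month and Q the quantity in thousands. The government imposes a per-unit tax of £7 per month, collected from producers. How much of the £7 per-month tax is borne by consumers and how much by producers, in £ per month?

Demand slope: (380 − 358)/(37 − 48) = -2, so Qd = 454 − 2P.
Supply slope: (405 − 355)/(49 − 39) = 5, so Qs = 5P + 160.
Before the tax: set 454 − 2P = 5P + 160 → P* = £42, Q* = 370.
With the tax collected from producers, supply shifts: Qs = 5(P − 7) + 160.
Solving gives Q = 360 with consumers paying £47 and producers receiving £40 (the £7 wedge).
Burden on consumers: £5; on producers: £2. (They sum to £7.)
The less price-elastic side of the market bears the larger share of a per-unit tax.

Consumers bear £5 per month; producers bear £2 per month.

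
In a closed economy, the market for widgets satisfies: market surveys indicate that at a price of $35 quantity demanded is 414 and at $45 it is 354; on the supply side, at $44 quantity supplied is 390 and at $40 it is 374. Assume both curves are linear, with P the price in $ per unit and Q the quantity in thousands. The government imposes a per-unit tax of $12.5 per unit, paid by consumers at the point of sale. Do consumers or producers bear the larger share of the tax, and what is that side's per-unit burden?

Demand slope: (354 − 414)/(45 − 35) = -6, so Qd = 624 − 6P.
Supply slope: (374 − 390)/(40 − 44) = 4, so Qs = 4P + 214.
Before the tax: set 624 − 6P = 4P + 214 → P* = $41, Q* = 378.
With the tax collected from consumers, demand (in seller-price terms) shifts: Qd = 624 − 6(P + 12.5).
Solving gives Q = 348 with consumers paying $46 and producers receiving $33.5 (the $12.5 wedge).
Per-unit burden: consumers $5, producers $7.5.
Producers take the larger share because supply is less price-elastic here (demand slope 6 vs supply slope 4).

Producers bear the larger share: $7.5 per unit.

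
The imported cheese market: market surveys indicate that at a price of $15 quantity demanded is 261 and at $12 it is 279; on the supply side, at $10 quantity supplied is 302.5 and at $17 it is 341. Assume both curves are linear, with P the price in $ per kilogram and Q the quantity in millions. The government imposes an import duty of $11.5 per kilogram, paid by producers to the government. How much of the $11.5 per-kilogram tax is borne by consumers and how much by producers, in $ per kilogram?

Demand slope: (279 − 261)/(12 − 15) = -6, so Qd = 351 − 6P.
Supply slope: (341 − 302.5)/(17 − 10) = 5.5, so Qs = 5.5P + 247.5.
Before the tax: set 351 − 6P = 5.5P + 247.5 → P* = $9, Q* = 297.
With the tax collected from producers, supply shifts: Qs = 5.5(P − 11.5) + 247.5.
Solving gives Q = 264 with consumers paying $14.5 and producers receiving $3 (the $11.5 wedge).
Burden on consumers: $5.5; on producers: $6. (They sum to $11.5.)

Consumers bear $5.5 per kilogram; producers bear $6 per kilogram.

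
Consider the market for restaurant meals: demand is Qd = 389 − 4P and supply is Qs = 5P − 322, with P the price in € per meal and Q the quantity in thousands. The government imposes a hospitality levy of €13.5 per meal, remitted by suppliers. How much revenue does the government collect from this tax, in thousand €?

Before the tax: set 389 − 4P = 5P − 322 → P* = €79, Q* = 73.
With the tax collected from suppliers, supply shifts: Qs = 5(P − 13.5) − 322.
Solving gives Q = 43 with consumers paying €86.5 and suppliers receiving €73 (the €13.5 wedge).
Revenue = t · Q = 13.5 · 43 = €580.5.

Tax revenue = €580.5 thousand.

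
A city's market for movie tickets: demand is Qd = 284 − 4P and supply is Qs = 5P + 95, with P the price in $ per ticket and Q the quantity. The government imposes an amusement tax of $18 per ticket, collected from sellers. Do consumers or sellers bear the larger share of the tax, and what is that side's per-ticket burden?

Consumers bear the larger share: $10 per ticket.

Before the tax: set 284 − 4P = 5P + 95 → P* = $21, Q* = 200.
With the tax collected from sellers, supply shifts: Qs = 5(P − 18) + 95.
Solving gives Q = 160 with consumers paying $31 and sellers receiving $13 (the $18 wedge).
Per-ticket burden: consumers $10, sellers $8.
Consumers take the larger share because demand is less price-elastic here (demand slope 4 vs supply slope 5).
The less price-elastic side of the market bears the larger share of a per-unit tax.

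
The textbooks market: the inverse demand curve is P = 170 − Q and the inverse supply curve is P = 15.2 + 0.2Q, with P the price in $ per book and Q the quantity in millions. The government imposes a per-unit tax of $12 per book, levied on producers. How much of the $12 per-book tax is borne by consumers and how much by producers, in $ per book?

Rewrite in direct form: Qd = 170 − P and Qs = 5P − 76.
Before the tax: set 170 − P = 5P − 76 → P* = $41, Q* = 129.
With the tax collected from producers, supply shifts: Qs = 5(P − 12) − 76.
New equilibrium: consumers pay $51, producers receive $39, Q = 119. (Wedge: Pb − Ps = 12.)
Burden on consumers: $10; on producers: $2. (They sum to $12.)

Consumers bear $10 per book; producers bear $2 per book.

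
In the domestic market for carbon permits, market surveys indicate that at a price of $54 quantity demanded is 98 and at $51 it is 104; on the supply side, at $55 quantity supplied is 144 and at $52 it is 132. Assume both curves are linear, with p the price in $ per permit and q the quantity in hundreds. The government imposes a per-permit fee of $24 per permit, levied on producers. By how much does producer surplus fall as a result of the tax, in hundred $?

Producer surplus falls by $768 hundred.

Demand slope: (104 − 98)/(51 − 54) = -2, so qd = 206 − 2p.
Supply slope: (132 − 144)/(52 − 55) = 4, so qs = 4p − 76.
Without the tax, 206 − 2p = 4p − 76 gives 6p = 282, so p* = $47 and q* = 112.
With the tax collected from producers, supply shifts: qs = 4(p − 24) − 76.
New equilibrium: consumers pay $63, producers receive $39, q = 80. (Wedge: pb − ps = 24.)
ΔPS is the trapezoid between Q = 80 and Q = 112 of height $8: ½ · (112 + 80) · 8 = $768.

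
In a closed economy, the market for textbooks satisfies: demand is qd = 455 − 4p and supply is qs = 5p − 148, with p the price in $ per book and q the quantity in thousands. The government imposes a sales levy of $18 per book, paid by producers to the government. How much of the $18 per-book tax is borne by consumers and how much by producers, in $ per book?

Without the tax, 455 − 4p = 5p − 148 gives 9p = 603, so p* = $67 and q* = 187.
With the tax collected from producers, supply shifts: qs = 5(p − 18) − 148.
New equilibrium: consumers pay $77, producers receive $59, q = 147. (Wedge: pb − ps = 18.)
Burden on consumers: $10; on producers: $8. (They sum to $18.)

Consumers bear $10 per book; producers bear $8 per book.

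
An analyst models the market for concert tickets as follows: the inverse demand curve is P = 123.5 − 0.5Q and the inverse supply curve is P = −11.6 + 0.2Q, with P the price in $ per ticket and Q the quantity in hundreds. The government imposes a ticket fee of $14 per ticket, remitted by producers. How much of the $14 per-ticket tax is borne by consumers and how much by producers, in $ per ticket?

Inverting to Q(P) form: Qd = 247 − 2P; Qs = 5P + 58.
Before the tax: set 247 − 2P = 5P + 58 → P* = $27, Q* = 193.
With the tax collected from producers, supply shifts: Qs = 5(P − 14) + 58.
New equilibrium: consumers pay $37, producers receive $23, Q = 173. (Wedge: Pb − Ps = 14.)
Burden on consumers: $10; on producers: $4. (They sum to $14.)
The less price-elastic side of the market bears the larger share of a per-unit tax.

Consumers bear $10 per ticket; producers bear $4 per ticket.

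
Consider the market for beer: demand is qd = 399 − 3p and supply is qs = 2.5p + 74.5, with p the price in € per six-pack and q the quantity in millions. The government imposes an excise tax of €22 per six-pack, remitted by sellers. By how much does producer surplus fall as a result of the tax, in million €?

Without the tax, 399 − 3p = 2.5p + 74.5 gives 5.5p = 324.5, so p* = €59 and q* = 222.
With the tax collected from sellers, supply shifts: qs = 2.5(p − 22) + 74.5.
New equilibrium: buyers pay €69, sellers receive €47, q = 192. (Wedge: pb − ps = 22.)
ΔPS is the trapezoid between Q = 192 and Q = 222 of height €12: ½ · (222 + 192) · 12 = €2484.

Producer surplus falls by €2484 million.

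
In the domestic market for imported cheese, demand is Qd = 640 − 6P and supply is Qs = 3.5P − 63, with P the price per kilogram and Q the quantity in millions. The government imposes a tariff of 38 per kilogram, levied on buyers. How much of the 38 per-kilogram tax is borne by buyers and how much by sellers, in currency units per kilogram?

Before the tax: set 640 − 6P = 3.5P − 63 → P* = 74, Q* = 196.
With the tax collected from buyers, demand (in seller-price terms) shifts: Qd = 640 − 6(P + 38).
Solving gives Q = 112 with buyers paying 88 and sellers receiving 50 (the 38 wedge).
Burden on buyers: 14; on sellers: 24. (They sum to 38.)
The less price-elastic side of the market bears the larger share of a per-unit tax.

Buyers bear 14 per kilogram; sellers bear 24 per kilogram.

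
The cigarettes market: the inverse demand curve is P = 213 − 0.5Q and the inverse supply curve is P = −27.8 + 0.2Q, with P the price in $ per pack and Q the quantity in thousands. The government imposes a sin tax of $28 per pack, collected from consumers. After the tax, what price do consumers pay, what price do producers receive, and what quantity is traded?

Consumers pay $61; producers receive $33; quantity = 304.

Inverting to Q(P) form: Qd = 426 − 2P; Qs = 5P + 139.
Without the tax, 426 − 2P = 5P + 139 gives 7P = 287, so P* = $41 and Q* = 344.
With the tax collected from consumers, demand (in seller-price terms) shifts: Qd = 426 − 2(P + 28).
Solving gives Q = 304 with consumers paying $61 and producers receiving $33 (the $28 wedge).
The less price-elastic side of the market bears the larger share of a per-unit tax.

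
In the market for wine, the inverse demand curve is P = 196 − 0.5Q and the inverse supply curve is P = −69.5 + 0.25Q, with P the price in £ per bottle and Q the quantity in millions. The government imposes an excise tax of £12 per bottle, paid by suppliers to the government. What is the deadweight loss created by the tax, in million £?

Deadweight loss = £96 million.

Inverting to Q(P) form: Qd = 392 − 2P; Qs = 4P + 278.
Without the tax, 392 − 2P = 4P + 278 gives 6P = 114, so P* = £19 and Q* = 354.
With the tax collected from suppliers, supply shifts: Qs = 4(P − 12) + 278.
New equilibrium: buyers pay £27, suppliers receive £15, Q = 338. (Wedge: Pb − Ps = 12.)
Quantity falls by |ΔQ| = |354 − 338| = 16.
DWL = ½ · t · |ΔQ| = ½ · 12 · 16 = £96.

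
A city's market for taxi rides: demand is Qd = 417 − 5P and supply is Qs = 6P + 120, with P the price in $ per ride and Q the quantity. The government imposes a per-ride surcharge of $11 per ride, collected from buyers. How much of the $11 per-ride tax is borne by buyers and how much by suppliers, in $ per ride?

Buyers bear $6 per ride; suppliers bear $5 per ride.

Without the tax, 417 − 5P = 6P + 120 gives 11P = 297, so P* = $27 and Q* = 282.
With the tax collected from buyers, demand (in seller-price terms) shifts: Qd = 417 − 5(P + 11).
Solving gives Q = 252 with buyers paying $33 and suppliers receiving $22 (the $11 wedge).
Burden on buyers: $6; on suppliers: $5. (They sum to $11.)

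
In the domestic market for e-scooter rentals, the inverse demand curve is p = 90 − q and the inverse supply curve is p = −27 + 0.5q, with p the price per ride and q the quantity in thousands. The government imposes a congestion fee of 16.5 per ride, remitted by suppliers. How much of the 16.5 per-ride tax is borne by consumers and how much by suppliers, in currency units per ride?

Consumers bear 11 per ride; suppliers bear 5.5 per ride.

Rewrite in direct form: qd = 90 − p and qs = 2p + 54.
Without the tax, 90 − p = 2p + 54 gives 3p = 36, so p* = 12 and q* = 78.
With the tax collected from suppliers, supply shifts: qs = 2(p − 16.5) + 54.
Solving gives q = 67 with consumers paying 23 and suppliers receiving 6.5 (the 16.5 wedge).
Burden on consumers: 11; on suppliers: 5.5. (They sum to 16.5.)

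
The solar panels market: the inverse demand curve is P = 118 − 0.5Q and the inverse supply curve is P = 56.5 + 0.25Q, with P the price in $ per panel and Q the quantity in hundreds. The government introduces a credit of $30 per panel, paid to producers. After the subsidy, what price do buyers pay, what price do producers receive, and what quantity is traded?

Inverting to Q(P) form: Qd = 236 − 2P; Qs = 4P − 226.
Without the subsidy, 236 − 2P = 4P − 226 gives 6P = 462, so P* = $77 and Q* = 82.
With a per-unit subsidy paid to producers, each receives P + 30 per unit sold, so supply becomes Qs = 4(P + 30) − 226.
New equilibrium: buyers pay $57, producers receive $87, Q = 122. (Wedge: Pb − Ps = −30.)

Buyers pay $57; producers receive $87; quantity = 122.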